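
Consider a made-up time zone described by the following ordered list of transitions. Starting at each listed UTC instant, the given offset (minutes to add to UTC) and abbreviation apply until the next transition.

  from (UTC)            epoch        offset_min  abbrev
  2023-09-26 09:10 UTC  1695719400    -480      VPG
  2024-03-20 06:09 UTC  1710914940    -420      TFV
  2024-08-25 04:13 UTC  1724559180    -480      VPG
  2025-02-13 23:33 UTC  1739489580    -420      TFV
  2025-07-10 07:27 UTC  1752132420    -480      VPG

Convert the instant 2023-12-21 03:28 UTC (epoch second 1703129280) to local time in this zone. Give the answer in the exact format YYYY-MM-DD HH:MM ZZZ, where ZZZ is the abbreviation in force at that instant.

2023-12-20 19:28 VPG

Query: 2023-12-21 03:28 UTC
Rule 1/5 (VPG, -08:00): 2023-09-26 09:10 UTC ≤ query < 2024-03-20 06:09 UTC
3·60 + 28 - 480 = -272 min
-272 = -1·1440 + 1168; 1168 = 19·60 + 28 → 19:28, 2023-12-21 - 1 day = 2023-12-20
→ 2023-12-20 19:28 VPG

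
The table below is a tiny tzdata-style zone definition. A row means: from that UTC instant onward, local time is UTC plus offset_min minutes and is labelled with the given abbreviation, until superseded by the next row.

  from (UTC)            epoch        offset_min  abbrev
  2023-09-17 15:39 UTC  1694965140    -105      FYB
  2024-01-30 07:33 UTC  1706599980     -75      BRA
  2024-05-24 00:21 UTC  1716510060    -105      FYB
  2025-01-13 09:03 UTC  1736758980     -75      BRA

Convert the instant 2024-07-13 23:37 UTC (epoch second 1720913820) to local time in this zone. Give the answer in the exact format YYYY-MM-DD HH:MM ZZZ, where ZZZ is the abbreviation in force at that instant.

2024-07-13 21:52 FYB

Query: 2024-07-13 23:37 UTC
Rule 3/4 (FYB, -01:45): 2024-05-24 00:21 UTC ≤ query < 2025-01-13 09:03 UTC
23·60 + 37 - 105 = 1312 min
1312 = 0·1440 + 1312; 1312 = 21·60 + 52 → 21:52, same day
→ 2024-07-13 21:52 FYB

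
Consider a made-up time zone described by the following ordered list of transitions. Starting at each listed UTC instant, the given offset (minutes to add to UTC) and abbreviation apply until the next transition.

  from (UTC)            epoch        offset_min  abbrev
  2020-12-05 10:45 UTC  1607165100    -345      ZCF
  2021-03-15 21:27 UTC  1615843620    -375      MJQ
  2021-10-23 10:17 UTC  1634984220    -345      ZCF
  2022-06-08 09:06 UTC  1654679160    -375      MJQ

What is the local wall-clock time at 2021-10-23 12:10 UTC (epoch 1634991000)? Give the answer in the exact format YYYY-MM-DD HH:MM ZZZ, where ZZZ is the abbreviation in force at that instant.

2021-10-23 06:25 ZCF

Query: 2021-10-23 12:10 UTC
Rule 3/4 (ZCF, -05:45): 2021-10-23 10:17 UTC ≤ query < 2022-06-08 09:06 UTC
12·60 + 10 - 345 = 385 min
385 = 0·1440 + 385; 385 = 6·60 + 25 → 06:25, same day
→ 2021-10-23 06:25 ZCF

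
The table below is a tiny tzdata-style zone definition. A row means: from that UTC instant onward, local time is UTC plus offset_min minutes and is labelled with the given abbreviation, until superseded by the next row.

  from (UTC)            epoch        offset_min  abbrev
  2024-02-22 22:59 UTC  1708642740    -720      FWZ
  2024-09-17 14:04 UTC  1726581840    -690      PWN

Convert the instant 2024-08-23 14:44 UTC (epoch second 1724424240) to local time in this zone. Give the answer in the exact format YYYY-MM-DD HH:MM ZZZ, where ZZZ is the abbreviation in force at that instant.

Query: 2024-08-23 14:44 UTC
Rule 1/2 (FWZ, -12:00): 2024-02-22 22:59 UTC ≤ query < 2024-09-17 14:04 UTC
14·60 + 44 - 720 = 164 min
164 = 0·1440 + 164; 164 = 2·60 + 44 → 02:44, same day
→ 2024-08-23 02:44 FWZ

2024-08-23 02:44 FWZ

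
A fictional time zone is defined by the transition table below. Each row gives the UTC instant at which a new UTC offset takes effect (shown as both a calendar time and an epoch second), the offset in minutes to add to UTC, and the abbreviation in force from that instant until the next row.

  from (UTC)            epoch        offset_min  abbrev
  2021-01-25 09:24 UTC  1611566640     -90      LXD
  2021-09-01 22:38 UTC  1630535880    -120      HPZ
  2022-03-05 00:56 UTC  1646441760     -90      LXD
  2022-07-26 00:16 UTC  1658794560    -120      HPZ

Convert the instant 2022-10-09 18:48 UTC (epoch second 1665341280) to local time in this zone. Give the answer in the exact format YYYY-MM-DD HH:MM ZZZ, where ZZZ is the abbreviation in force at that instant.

Query: 2022-10-09 18:48 UTC
Rule 4/4 (HPZ, -02:00): 2022-07-26 00:16 UTC ≤ query < +∞
18·60 + 48 - 120 = 1008 min
1008 = 0·1440 + 1008; 1008 = 16·60 + 48 → 16:48, same day
→ 2022-10-09 16:48 HPZ

2022-10-09 16:48 HPZ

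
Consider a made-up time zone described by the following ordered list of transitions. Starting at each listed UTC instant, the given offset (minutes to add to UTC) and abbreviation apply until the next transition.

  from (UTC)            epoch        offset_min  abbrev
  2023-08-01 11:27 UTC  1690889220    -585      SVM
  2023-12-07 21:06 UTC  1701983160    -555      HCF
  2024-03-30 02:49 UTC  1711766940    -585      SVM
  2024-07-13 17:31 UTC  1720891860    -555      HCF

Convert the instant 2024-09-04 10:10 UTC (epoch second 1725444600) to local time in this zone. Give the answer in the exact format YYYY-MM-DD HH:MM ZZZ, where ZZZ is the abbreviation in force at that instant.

Query: 2024-09-04 10:10 UTC
Rule 4/4 (HCF, -09:15): 2024-07-13 17:31 UTC ≤ query < +∞
10·60 + 10 - 555 = 55 min
55 = 0·1440 + 55; 55 = 0·60 + 55 → 00:55, same day
→ 2024-09-04 00:55 HCF

2024-09-04 00:55 HCF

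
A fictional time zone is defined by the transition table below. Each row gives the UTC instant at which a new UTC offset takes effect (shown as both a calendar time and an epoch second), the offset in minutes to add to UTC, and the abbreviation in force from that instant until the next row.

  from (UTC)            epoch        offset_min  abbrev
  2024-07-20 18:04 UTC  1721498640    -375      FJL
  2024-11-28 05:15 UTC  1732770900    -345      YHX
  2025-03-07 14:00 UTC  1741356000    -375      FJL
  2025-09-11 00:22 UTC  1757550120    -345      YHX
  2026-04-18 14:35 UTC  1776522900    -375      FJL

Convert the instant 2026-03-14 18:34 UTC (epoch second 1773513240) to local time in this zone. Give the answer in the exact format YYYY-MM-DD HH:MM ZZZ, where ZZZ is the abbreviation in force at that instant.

Query: 2026-03-14 18:34 UTC
Rule 4/5 (YHX, -05:45): 2025-09-11 00:22 UTC ≤ query < 2026-04-18 14:35 UTC
18·60 + 34 - 345 = 769 min
769 = 0·1440 + 769; 769 = 12·60 + 49 → 12:49, same day
→ 2026-03-14 12:49 YHX

2026-03-14 12:49 YHX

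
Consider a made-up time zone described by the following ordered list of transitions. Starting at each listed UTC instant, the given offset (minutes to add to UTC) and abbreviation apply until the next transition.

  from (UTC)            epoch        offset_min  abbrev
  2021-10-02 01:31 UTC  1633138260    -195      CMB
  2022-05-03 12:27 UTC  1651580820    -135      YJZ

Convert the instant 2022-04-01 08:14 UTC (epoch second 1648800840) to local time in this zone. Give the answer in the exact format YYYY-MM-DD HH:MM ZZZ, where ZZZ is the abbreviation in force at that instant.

Query: 2022-04-01 08:14 UTC
Rule 1/2 (CMB, -03:15): 2021-10-02 01:31 UTC ≤ query < 2022-05-03 12:27 UTC
8·60 + 14 - 195 = 299 min
299 = 0·1440 + 299; 299 = 4·60 + 59 → 04:59, same day
→ 2022-04-01 04:59 CMB

2022-04-01 04:59 CMB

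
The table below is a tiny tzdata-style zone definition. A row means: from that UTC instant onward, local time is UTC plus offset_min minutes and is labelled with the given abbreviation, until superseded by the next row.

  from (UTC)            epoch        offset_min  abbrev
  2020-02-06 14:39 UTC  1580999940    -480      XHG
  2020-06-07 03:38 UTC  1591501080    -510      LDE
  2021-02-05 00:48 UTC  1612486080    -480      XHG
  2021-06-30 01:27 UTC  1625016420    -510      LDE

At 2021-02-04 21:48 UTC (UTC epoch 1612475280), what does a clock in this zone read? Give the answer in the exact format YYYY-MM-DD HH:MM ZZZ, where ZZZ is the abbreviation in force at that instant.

Query: 2021-02-04 21:48 UTC
Rule 2/4 (LDE, -08:30): 2020-06-07 03:38 UTC ≤ query < 2021-02-05 00:48 UTC
21·60 + 48 - 510 = 798 min
798 = 0·1440 + 798; 798 = 13·60 + 18 → 13:18, same day
→ 2021-02-04 13:18 LDE

2021-02-04 13:18 LDE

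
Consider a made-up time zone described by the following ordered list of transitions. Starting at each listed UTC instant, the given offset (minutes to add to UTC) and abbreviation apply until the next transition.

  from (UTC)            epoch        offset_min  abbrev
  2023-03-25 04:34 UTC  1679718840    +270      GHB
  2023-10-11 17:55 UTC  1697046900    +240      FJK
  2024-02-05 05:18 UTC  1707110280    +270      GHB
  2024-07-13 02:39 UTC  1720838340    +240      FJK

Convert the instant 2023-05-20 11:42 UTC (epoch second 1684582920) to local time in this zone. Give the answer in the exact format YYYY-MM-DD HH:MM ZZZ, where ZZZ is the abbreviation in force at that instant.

Query: 2023-05-20 11:42 UTC
Rule 1/4 (GHB, +04:30): 2023-03-25 04:34 UTC ≤ query < 2023-10-11 17:55 UTC
11·60 + 42 + 270 = 972 min
972 = 0·1440 + 972; 972 = 16·60 + 12 → 16:12, same day
→ 2023-05-20 16:12 GHB

2023-05-20 16:12 GHB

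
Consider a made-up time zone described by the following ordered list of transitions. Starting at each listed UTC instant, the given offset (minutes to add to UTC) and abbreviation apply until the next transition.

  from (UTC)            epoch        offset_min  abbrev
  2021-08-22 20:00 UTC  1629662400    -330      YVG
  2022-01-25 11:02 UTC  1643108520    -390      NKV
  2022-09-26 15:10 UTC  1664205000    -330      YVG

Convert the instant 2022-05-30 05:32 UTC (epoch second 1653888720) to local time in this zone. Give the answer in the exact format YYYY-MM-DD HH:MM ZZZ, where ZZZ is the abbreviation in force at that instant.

2022-05-29 23:02 NKV

Query: 2022-05-30 05:32 UTC
Rule 2/3 (NKV, -06:30): 2022-01-25 11:02 UTC ≤ query < 2022-09-26 15:10 UTC
5·60 + 32 - 390 = -58 min
-58 = -1·1440 + 1382; 1382 = 23·60 + 2 → 23:02, 2022-05-30 - 1 day = 2022-05-29
→ 2022-05-29 23:02 NKV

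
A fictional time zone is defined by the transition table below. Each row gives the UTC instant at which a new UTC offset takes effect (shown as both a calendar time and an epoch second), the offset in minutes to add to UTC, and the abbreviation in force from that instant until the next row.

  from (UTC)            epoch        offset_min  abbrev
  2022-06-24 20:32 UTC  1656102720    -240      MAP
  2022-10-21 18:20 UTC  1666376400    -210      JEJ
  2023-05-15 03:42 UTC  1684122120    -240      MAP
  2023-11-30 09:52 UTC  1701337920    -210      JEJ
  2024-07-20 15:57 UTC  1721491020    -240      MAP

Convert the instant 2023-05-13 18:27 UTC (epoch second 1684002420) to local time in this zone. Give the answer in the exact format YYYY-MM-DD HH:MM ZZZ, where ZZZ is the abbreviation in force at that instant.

2023-05-13 14:57 JEJ

Query: 2023-05-13 18:27 UTC
Rule 2/5 (JEJ, -03:30): 2022-10-21 18:20 UTC ≤ query < 2023-05-15 03:42 UTC
18·60 + 27 - 210 = 897 min
897 = 0·1440 + 897; 897 = 14·60 + 57 → 14:57, same day
→ 2023-05-13 14:57 JEJ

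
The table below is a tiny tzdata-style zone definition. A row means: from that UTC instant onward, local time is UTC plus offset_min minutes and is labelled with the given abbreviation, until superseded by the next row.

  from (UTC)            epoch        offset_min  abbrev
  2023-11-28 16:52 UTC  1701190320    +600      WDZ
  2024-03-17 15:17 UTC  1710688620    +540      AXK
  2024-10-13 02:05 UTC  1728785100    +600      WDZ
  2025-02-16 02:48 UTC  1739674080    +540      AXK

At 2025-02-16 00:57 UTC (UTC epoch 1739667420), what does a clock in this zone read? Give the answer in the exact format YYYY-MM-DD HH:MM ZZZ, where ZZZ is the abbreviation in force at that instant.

Query: 2025-02-16 00:57 UTC
Rule 3/4 (WDZ, +10:00): 2024-10-13 02:05 UTC ≤ query < 2025-02-16 02:48 UTC
0·60 + 57 + 600 = 657 min
657 = 0·1440 + 657; 657 = 10·60 + 57 → 10:57, same day
→ 2025-02-16 10:57 WDZ

2025-02-16 10:57 WDZ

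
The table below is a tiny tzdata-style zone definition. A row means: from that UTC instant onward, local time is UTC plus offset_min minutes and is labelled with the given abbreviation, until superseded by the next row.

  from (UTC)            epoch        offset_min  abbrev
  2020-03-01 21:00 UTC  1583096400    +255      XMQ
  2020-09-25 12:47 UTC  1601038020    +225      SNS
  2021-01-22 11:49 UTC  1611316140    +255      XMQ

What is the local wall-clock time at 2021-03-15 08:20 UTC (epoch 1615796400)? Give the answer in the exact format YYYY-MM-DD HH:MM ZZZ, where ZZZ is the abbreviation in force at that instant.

Query: 2021-03-15 08:20 UTC
Rule 3/3 (XMQ, +04:15): 2021-01-22 11:49 UTC ≤ query < +∞
8·60 + 20 + 255 = 755 min
755 = 0·1440 + 755; 755 = 12·60 + 35 → 12:35, same day
→ 2021-03-15 12:35 XMQ

2021-03-15 12:35 XMQ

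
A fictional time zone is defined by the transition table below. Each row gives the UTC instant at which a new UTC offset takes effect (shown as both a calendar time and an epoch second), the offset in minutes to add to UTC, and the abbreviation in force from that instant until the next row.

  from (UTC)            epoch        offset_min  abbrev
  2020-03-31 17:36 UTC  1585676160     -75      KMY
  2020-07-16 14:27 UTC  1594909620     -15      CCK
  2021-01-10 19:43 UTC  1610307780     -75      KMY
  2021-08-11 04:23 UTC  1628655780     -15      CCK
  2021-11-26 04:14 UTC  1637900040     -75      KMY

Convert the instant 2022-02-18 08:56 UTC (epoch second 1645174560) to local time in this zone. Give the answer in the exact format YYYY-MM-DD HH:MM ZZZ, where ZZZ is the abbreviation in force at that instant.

2022-02-18 07:41 KMY

Query: 2022-02-18 08:56 UTC
Rule 5/5 (KMY, -01:15): 2021-11-26 04:14 UTC ≤ query < +∞
8·60 + 56 - 75 = 461 min
461 = 0·1440 + 461; 461 = 7·60 + 41 → 07:41, same day
→ 2022-02-18 07:41 KMY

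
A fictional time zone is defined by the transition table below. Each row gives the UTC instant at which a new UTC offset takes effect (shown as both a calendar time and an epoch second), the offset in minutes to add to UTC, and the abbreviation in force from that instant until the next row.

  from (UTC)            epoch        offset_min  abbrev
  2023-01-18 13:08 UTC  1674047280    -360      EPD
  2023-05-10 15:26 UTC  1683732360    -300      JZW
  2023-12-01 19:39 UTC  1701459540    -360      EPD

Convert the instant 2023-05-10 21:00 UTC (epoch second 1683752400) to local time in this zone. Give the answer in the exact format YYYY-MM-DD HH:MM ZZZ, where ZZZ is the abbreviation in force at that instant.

Query: 2023-05-10 21:00 UTC
Rule 2/3 (JZW, -05:00): 2023-05-10 15:26 UTC ≤ query < 2023-12-01 19:39 UTC
21·60 + 0 - 300 = 960 min
960 = 0·1440 + 960; 960 = 16·60 + 0 → 16:00, same day
→ 2023-05-10 16:00 JZW

2023-05-10 16:00 JZW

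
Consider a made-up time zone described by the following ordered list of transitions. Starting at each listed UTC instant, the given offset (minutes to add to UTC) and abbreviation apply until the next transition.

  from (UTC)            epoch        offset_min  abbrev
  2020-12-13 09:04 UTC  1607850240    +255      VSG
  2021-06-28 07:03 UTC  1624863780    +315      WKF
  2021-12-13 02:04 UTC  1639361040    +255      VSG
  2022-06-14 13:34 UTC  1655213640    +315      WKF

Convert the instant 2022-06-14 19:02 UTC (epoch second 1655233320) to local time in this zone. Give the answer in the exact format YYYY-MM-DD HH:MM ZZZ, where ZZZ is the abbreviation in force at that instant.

2022-06-15 00:17 WKF

Query: 2022-06-14 19:02 UTC
Rule 4/4 (WKF, +05:15): 2022-06-14 13:34 UTC ≤ query < +∞
19·60 + 2 + 315 = 1457 min
1457 = 1·1440 + 17; 17 = 0·60 + 17 → 00:17, 2022-06-14 + 1 day = 2022-06-15
→ 2022-06-15 00:17 WKF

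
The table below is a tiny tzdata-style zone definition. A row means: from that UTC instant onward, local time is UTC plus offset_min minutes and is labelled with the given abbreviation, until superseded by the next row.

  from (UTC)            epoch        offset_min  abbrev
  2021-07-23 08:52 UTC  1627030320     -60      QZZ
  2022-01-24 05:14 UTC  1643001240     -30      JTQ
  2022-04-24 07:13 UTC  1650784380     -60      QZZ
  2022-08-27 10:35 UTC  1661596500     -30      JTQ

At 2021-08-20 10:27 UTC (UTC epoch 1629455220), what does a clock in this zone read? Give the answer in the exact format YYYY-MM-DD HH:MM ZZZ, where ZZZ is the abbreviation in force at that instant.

Query: 2021-08-20 10:27 UTC
Rule 1/4 (QZZ, -01:00): 2021-07-23 08:52 UTC ≤ query < 2022-01-24 05:14 UTC
10·60 + 27 - 60 = 567 min
567 = 0·1440 + 567; 567 = 9·60 + 27 → 09:27, same day
→ 2021-08-20 09:27 QZZ

2021-08-20 09:27 QZZ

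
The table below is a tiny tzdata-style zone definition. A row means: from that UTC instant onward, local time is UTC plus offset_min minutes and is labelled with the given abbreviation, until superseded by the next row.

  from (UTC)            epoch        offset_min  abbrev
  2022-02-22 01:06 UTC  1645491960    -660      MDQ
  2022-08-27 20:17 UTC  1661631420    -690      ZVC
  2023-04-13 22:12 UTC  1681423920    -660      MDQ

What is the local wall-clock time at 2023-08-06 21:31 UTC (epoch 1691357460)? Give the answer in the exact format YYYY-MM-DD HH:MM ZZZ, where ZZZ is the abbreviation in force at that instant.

2023-08-06 10:31 MDQ

Query: 2023-08-06 21:31 UTC
Rule 3/3 (MDQ, -11:00): 2023-04-13 22:12 UTC ≤ query < +∞
21·60 + 31 - 660 = 631 min
631 = 0·1440 + 631; 631 = 10·60 + 31 → 10:31, same day
→ 2023-08-06 10:31 MDQ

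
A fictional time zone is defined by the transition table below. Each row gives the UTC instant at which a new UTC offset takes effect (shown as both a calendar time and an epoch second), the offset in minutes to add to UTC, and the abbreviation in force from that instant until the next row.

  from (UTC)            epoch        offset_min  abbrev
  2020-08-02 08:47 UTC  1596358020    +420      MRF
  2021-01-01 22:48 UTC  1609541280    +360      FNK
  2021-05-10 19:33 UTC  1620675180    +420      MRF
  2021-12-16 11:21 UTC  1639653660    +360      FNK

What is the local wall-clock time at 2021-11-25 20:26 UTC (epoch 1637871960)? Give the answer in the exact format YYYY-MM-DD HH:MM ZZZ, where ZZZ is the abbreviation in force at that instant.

Query: 2021-11-25 20:26 UTC
Rule 3/4 (MRF, +07:00): 2021-05-10 19:33 UTC ≤ query < 2021-12-16 11:21 UTC
20·60 + 26 + 420 = 1646 min
1646 = 1·1440 + 206; 206 = 3·60 + 26 → 03:26, 2021-11-25 + 1 day = 2021-11-26
→ 2021-11-26 03:26 MRF

2021-11-26 03:26 MRF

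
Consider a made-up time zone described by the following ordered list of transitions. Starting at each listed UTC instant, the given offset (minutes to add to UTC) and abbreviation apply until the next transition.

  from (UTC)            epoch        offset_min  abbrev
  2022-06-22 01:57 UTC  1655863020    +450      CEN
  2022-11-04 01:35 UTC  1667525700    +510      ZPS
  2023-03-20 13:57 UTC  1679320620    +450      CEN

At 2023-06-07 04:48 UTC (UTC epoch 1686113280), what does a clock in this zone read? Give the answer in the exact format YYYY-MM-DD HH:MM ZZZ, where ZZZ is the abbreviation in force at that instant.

Query: 2023-06-07 04:48 UTC
Rule 3/3 (CEN, +07:30): 2023-03-20 13:57 UTC ≤ query < +∞
4·60 + 48 + 450 = 738 min
738 = 0·1440 + 738; 738 = 12·60 + 18 → 12:18, same day
→ 2023-06-07 12:18 CEN

2023-06-07 12:18 CEN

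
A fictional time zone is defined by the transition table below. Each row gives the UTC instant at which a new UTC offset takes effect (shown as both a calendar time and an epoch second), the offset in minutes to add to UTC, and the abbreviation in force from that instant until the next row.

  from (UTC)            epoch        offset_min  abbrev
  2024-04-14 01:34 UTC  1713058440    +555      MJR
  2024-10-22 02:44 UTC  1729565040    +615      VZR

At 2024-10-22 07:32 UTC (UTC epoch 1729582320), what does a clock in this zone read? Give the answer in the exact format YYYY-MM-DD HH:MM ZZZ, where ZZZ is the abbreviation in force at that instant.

Query: 2024-10-22 07:32 UTC
Rule 2/2 (VZR, +10:15): 2024-10-22 02:44 UTC ≤ query < +∞
7·60 + 32 + 615 = 1067 min
1067 = 0·1440 + 1067; 1067 = 17·60 + 47 → 17:47, same day
→ 2024-10-22 17:47 VZR

2024-10-22 17:47 VZR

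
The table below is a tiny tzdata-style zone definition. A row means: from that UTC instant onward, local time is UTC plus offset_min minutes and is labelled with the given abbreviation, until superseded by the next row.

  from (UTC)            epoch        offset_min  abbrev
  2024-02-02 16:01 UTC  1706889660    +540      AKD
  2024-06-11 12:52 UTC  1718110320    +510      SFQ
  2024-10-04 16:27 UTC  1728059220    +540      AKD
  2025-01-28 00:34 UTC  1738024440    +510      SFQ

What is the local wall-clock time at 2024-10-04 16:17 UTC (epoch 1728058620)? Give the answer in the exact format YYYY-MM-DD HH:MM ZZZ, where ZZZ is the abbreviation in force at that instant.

Query: 2024-10-04 16:17 UTC
Rule 2/4 (SFQ, +08:30): 2024-06-11 12:52 UTC ≤ query < 2024-10-04 16:27 UTC
16·60 + 17 + 510 = 1487 min
1487 = 1·1440 + 47; 47 = 0·60 + 47 → 00:47, 2024-10-04 + 1 day = 2024-10-05
→ 2024-10-05 00:47 SFQ

2024-10-05 00:47 SFQ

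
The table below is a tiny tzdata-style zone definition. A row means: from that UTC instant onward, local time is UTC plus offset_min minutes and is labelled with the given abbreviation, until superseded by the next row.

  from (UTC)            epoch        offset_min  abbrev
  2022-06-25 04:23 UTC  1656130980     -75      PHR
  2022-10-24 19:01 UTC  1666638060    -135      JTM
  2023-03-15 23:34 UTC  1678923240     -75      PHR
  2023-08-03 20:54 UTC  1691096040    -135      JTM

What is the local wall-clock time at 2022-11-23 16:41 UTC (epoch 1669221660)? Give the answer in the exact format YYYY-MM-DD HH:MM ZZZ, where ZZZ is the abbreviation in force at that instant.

2022-11-23 14:26 JTM

Query: 2022-11-23 16:41 UTC
Rule 2/4 (JTM, -02:15): 2022-10-24 19:01 UTC ≤ query < 2023-03-15 23:34 UTC
16·60 + 41 - 135 = 866 min
866 = 0·1440 + 866; 866 = 14·60 + 26 → 14:26, same day
→ 2022-11-23 14:26 JTM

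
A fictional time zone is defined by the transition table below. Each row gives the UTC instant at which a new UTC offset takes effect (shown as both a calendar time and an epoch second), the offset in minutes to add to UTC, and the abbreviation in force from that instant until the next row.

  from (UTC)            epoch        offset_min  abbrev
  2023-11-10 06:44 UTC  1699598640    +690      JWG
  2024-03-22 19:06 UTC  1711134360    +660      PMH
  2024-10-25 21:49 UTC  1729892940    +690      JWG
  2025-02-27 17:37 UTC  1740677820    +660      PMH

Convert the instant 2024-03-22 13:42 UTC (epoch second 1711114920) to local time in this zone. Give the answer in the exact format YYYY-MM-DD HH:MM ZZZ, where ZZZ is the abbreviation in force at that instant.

Query: 2024-03-22 13:42 UTC
Rule 1/4 (JWG, +11:30): 2023-11-10 06:44 UTC ≤ query < 2024-03-22 19:06 UTC
13·60 + 42 + 690 = 1512 min
1512 = 1·1440 + 72; 72 = 1·60 + 12 → 01:12, 2024-03-22 + 1 day = 2024-03-23
→ 2024-03-23 01:12 JWG

2024-03-23 01:12 JWG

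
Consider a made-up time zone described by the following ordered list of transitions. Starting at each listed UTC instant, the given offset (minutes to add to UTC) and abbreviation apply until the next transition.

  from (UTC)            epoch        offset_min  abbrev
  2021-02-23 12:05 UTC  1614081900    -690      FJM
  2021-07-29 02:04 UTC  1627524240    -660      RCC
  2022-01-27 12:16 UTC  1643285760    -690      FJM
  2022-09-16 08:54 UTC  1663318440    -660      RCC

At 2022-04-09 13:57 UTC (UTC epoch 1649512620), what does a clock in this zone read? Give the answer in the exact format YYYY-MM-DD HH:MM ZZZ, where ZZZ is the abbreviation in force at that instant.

2022-04-09 02:27 FJM

Query: 2022-04-09 13:57 UTC
Rule 3/4 (FJM, -11:30): 2022-01-27 12:16 UTC ≤ query < 2022-09-16 08:54 UTC
13·60 + 57 - 690 = 147 min
147 = 0·1440 + 147; 147 = 2·60 + 27 → 02:27, same day
→ 2022-04-09 02:27 FJM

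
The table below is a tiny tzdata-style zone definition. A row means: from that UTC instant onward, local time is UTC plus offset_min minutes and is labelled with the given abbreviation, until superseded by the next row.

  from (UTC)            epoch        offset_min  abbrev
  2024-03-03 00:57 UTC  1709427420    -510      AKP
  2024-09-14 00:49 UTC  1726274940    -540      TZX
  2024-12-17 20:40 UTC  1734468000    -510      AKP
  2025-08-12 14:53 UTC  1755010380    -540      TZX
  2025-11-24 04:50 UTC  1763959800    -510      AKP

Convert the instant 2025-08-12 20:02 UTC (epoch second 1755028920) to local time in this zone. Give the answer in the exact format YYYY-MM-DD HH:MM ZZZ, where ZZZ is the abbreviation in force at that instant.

2025-08-12 11:02 TZX

Query: 2025-08-12 20:02 UTC
Rule 4/5 (TZX, -09:00): 2025-08-12 14:53 UTC ≤ query < 2025-11-24 04:50 UTC
20·60 + 2 - 540 = 662 min
662 = 0·1440 + 662; 662 = 11·60 + 2 → 11:02, same day
→ 2025-08-12 11:02 TZX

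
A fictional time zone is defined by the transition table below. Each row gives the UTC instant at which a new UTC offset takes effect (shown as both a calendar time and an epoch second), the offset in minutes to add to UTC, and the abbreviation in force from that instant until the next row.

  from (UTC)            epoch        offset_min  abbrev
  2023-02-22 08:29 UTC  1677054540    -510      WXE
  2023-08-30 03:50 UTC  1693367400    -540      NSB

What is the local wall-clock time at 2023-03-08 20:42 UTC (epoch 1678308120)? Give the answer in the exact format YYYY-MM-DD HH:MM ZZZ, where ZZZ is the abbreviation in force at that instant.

Query: 2023-03-08 20:42 UTC
Rule 1/2 (WXE, -08:30): 2023-02-22 08:29 UTC ≤ query < 2023-08-30 03:50 UTC
20·60 + 42 - 510 = 732 min
732 = 0·1440 + 732; 732 = 12·60 + 12 → 12:12, same day
→ 2023-03-08 12:12 WXE

2023-03-08 12:12 WXE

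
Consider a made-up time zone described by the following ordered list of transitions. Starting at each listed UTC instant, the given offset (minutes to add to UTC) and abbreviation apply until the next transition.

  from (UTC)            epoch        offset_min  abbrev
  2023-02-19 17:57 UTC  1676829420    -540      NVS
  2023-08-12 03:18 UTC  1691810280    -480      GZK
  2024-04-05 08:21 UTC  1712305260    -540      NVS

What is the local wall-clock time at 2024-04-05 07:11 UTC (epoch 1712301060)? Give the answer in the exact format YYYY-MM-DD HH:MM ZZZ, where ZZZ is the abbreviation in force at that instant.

Query: 2024-04-05 07:11 UTC
Rule 2/3 (GZK, -08:00): 2023-08-12 03:18 UTC ≤ query < 2024-04-05 08:21 UTC
7·60 + 11 - 480 = -49 min
-49 = -1·1440 + 1391; 1391 = 23·60 + 11 → 23:11, 2024-04-05 - 1 day = 2024-04-04
→ 2024-04-04 23:11 GZK

2024-04-04 23:11 GZK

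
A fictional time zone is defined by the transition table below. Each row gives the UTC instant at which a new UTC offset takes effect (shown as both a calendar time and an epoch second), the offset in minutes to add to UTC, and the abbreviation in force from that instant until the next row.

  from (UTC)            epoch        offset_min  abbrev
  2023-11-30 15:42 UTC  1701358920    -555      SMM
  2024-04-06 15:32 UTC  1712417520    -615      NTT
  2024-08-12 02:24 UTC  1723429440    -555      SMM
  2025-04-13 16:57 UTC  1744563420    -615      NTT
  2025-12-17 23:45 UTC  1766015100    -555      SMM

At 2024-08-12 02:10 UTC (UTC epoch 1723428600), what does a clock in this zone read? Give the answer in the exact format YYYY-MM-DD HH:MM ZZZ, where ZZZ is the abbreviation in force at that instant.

Query: 2024-08-12 02:10 UTC
Rule 2/5 (NTT, -10:15): 2024-04-06 15:32 UTC ≤ query < 2024-08-12 02:24 UTC
2·60 + 10 - 615 = -485 min
-485 = -1·1440 + 955; 955 = 15·60 + 55 → 15:55, 2024-08-12 - 1 day = 2024-08-11
→ 2024-08-11 15:55 NTT

2024-08-11 15:55 NTT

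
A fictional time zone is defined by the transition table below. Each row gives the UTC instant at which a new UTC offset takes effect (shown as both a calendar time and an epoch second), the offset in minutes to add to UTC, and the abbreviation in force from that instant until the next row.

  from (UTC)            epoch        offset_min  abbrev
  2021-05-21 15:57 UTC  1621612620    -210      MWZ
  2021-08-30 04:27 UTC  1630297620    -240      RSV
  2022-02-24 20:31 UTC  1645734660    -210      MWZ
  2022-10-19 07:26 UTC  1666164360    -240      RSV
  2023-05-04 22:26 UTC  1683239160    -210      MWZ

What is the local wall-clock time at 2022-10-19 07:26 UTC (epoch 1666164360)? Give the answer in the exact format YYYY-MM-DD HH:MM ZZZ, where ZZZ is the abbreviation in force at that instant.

Query: 2022-10-19 07:26 UTC
Rule 4/5 (RSV, -04:00): 2022-10-19 07:26 UTC ≤ query < 2023-05-04 22:26 UTC
7·60 + 26 - 240 = 206 min
206 = 0·1440 + 206; 206 = 3·60 + 26 → 03:26, same day
→ 2022-10-19 03:26 RSV

2022-10-19 03:26 RSV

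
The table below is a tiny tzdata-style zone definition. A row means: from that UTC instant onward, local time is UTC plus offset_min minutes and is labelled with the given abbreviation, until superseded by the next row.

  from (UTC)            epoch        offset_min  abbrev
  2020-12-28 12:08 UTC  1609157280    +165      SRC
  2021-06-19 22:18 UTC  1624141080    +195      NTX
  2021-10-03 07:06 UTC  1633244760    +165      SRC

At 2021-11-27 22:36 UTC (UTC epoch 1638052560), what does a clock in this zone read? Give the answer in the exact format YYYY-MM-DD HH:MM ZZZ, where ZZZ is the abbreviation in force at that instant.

2021-11-28 01:21 SRC

Query: 2021-11-27 22:36 UTC
Rule 3/3 (SRC, +02:45): 2021-10-03 07:06 UTC ≤ query < +∞
22·60 + 36 + 165 = 1521 min
1521 = 1·1440 + 81; 81 = 1·60 + 21 → 01:21, 2021-11-27 + 1 day = 2021-11-28
→ 2021-11-28 01:21 SRC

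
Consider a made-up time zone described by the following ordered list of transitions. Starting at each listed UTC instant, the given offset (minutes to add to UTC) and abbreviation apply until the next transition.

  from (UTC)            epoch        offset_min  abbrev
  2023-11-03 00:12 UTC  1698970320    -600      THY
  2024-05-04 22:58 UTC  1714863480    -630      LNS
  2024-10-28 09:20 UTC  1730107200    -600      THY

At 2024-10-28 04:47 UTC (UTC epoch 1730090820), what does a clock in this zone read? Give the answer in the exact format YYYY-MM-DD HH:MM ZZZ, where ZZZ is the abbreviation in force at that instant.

2024-10-27 18:17 LNS

Query: 2024-10-28 04:47 UTC
Rule 2/3 (LNS, -10:30): 2024-05-04 22:58 UTC ≤ query < 2024-10-28 09:20 UTC
4·60 + 47 - 630 = -343 min
-343 = -1·1440 + 1097; 1097 = 18·60 + 17 → 18:17, 2024-10-28 - 1 day = 2024-10-27
→ 2024-10-27 18:17 LNS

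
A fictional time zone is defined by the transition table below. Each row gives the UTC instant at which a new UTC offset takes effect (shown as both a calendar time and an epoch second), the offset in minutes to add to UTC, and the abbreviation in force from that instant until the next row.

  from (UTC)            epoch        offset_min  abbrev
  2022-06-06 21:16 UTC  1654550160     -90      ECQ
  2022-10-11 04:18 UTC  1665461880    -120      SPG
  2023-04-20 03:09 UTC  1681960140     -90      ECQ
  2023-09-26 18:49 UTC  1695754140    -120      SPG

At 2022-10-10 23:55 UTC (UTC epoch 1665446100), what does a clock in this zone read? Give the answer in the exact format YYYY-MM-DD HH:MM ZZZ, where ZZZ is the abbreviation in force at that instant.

Query: 2022-10-10 23:55 UTC
Rule 1/4 (ECQ, -01:30): 2022-06-06 21:16 UTC ≤ query < 2022-10-11 04:18 UTC
23·60 + 55 - 90 = 1345 min
1345 = 0·1440 + 1345; 1345 = 22·60 + 25 → 22:25, same day
→ 2022-10-10 22:25 ECQ

2022-10-10 22:25 ECQ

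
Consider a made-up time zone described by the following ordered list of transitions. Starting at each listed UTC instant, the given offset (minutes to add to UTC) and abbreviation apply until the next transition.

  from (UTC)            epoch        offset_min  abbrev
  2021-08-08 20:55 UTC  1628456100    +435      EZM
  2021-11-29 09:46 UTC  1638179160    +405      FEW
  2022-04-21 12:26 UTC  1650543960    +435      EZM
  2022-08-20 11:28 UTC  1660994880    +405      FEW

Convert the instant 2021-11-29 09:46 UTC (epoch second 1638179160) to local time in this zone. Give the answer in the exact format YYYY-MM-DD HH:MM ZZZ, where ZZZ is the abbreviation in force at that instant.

2021-11-29 16:31 FEW

Query: 2021-11-29 09:46 UTC
Rule 2/4 (FEW, +06:45): 2021-11-29 09:46 UTC ≤ query < 2022-04-21 12:26 UTC
9·60 + 46 + 405 = 991 min
991 = 0·1440 + 991; 991 = 16·60 + 31 → 16:31, same day
→ 2021-11-29 16:31 FEW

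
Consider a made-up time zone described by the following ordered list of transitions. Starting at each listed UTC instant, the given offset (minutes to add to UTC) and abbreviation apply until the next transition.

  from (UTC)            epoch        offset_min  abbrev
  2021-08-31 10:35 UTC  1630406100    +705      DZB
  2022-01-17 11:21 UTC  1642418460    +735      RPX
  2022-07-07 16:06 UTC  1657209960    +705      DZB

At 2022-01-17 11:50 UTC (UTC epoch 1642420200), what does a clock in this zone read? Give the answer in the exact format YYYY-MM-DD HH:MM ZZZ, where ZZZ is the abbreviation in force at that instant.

2022-01-18 00:05 RPX

Query: 2022-01-17 11:50 UTC
Rule 2/3 (RPX, +12:15): 2022-01-17 11:21 UTC ≤ query < 2022-07-07 16:06 UTC
11·60 + 50 + 735 = 1445 min
1445 = 1·1440 + 5; 5 = 0·60 + 5 → 00:05, 2022-01-17 + 1 day = 2022-01-18
→ 2022-01-18 00:05 RPX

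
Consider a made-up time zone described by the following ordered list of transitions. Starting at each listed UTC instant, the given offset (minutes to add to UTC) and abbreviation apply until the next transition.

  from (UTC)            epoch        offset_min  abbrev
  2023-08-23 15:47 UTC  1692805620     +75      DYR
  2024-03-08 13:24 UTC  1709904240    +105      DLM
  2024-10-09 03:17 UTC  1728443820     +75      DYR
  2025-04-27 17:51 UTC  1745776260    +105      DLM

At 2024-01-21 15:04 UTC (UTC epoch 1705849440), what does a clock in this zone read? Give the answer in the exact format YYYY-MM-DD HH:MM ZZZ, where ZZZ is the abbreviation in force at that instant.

Query: 2024-01-21 15:04 UTC
Rule 1/4 (DYR, +01:15): 2023-08-23 15:47 UTC ≤ query < 2024-03-08 13:24 UTC
15·60 + 4 + 75 = 979 min
979 = 0·1440 + 979; 979 = 16·60 + 19 → 16:19, same day
→ 2024-01-21 16:19 DYR

2024-01-21 16:19 DYR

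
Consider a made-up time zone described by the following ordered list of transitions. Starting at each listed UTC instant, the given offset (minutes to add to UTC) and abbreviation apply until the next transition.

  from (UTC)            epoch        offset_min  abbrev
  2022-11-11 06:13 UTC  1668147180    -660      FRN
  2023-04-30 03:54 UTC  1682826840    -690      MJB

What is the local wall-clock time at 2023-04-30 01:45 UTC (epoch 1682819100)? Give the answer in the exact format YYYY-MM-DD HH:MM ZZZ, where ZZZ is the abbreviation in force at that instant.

2023-04-29 14:45 FRN

Query: 2023-04-30 01:45 UTC
Rule 1/2 (FRN, -11:00): 2022-11-11 06:13 UTC ≤ query < 2023-04-30 03:54 UTC
1·60 + 45 - 660 = -555 min
-555 = -1·1440 + 885; 885 = 14·60 + 45 → 14:45, 2023-04-30 - 1 day = 2023-04-29
→ 2023-04-29 14:45 FRN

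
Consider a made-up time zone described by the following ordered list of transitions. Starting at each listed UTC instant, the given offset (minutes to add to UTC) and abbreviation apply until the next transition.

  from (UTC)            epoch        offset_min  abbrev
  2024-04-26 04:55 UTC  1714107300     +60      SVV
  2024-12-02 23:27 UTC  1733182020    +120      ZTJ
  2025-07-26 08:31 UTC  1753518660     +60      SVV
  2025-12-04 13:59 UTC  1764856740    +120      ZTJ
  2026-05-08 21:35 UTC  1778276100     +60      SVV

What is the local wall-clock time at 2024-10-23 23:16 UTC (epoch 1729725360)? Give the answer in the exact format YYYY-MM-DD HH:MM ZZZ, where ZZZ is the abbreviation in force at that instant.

2024-10-24 00:16 SVV

Query: 2024-10-23 23:16 UTC
Rule 1/5 (SVV, +01:00): 2024-04-26 04:55 UTC ≤ query < 2024-12-02 23:27 UTC
23·60 + 16 + 60 = 1456 min
1456 = 1·1440 + 16; 16 = 0·60 + 16 → 00:16, 2024-10-23 + 1 day = 2024-10-24
→ 2024-10-24 00:16 SVV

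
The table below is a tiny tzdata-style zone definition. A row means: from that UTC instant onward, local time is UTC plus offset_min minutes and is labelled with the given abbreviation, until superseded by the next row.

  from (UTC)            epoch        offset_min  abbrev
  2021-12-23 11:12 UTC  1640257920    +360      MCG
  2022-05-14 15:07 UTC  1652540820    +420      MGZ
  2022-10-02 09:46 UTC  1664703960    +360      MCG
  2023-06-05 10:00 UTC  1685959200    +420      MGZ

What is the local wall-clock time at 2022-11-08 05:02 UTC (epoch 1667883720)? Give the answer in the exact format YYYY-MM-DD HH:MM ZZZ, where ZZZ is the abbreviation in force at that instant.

2022-11-08 11:02 MCG

Query: 2022-11-08 05:02 UTC
Rule 3/4 (MCG, +06:00): 2022-10-02 09:46 UTC ≤ query < 2023-06-05 10:00 UTC
5·60 + 2 + 360 = 662 min
662 = 0·1440 + 662; 662 = 11·60 + 2 → 11:02, same day
→ 2022-11-08 11:02 MCG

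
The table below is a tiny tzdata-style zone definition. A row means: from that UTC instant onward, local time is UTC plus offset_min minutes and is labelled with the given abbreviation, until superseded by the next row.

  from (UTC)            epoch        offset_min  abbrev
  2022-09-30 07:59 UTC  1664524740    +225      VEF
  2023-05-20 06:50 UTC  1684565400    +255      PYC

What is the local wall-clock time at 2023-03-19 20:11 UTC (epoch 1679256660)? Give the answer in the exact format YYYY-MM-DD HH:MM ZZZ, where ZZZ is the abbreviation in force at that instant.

Query: 2023-03-19 20:11 UTC
Rule 1/2 (VEF, +03:45): 2022-09-30 07:59 UTC ≤ query < 2023-05-20 06:50 UTC
20·60 + 11 + 225 = 1436 min
1436 = 0·1440 + 1436; 1436 = 23·60 + 56 → 23:56, same day
→ 2023-03-19 23:56 VEF

2023-03-19 23:56 VEF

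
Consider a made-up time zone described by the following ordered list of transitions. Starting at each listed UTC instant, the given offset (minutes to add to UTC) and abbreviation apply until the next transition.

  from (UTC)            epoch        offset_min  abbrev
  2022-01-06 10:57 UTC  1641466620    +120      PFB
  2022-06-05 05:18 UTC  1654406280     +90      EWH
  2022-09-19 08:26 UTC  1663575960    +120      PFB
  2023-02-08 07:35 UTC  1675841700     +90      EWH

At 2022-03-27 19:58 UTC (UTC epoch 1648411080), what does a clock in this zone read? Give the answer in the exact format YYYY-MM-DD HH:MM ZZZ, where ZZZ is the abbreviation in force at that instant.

Query: 2022-03-27 19:58 UTC
Rule 1/4 (PFB, +02:00): 2022-01-06 10:57 UTC ≤ query < 2022-06-05 05:18 UTC
19·60 + 58 + 120 = 1318 min
1318 = 0·1440 + 1318; 1318 = 21·60 + 58 → 21:58, same day
→ 2022-03-27 21:58 PFB

2022-03-27 21:58 PFB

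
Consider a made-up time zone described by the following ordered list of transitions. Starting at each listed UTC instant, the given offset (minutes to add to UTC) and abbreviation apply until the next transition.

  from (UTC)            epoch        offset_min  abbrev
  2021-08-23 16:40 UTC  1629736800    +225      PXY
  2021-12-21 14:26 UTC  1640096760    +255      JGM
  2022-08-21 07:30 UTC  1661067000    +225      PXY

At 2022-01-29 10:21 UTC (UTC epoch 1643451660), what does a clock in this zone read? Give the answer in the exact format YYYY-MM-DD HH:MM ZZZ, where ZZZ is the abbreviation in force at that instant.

Query: 2022-01-29 10:21 UTC
Rule 2/3 (JGM, +04:15): 2021-12-21 14:26 UTC ≤ query < 2022-08-21 07:30 UTC
10·60 + 21 + 255 = 876 min
876 = 0·1440 + 876; 876 = 14·60 + 36 → 14:36, same day
→ 2022-01-29 14:36 JGM

2022-01-29 14:36 JGM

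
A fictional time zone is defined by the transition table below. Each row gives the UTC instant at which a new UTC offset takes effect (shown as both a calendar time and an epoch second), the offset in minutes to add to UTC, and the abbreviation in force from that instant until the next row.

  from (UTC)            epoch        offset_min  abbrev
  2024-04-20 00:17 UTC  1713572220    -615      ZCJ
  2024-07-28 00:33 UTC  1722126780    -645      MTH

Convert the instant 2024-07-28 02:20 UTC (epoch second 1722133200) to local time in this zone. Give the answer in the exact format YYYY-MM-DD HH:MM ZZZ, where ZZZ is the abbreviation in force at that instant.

2024-07-27 15:35 MTH

Query: 2024-07-28 02:20 UTC
Rule 2/2 (MTH, -10:45): 2024-07-28 00:33 UTC ≤ query < +∞
2·60 + 20 - 645 = -505 min
-505 = -1·1440 + 935; 935 = 15·60 + 35 → 15:35, 2024-07-28 - 1 day = 2024-07-27
→ 2024-07-27 15:35 MTH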